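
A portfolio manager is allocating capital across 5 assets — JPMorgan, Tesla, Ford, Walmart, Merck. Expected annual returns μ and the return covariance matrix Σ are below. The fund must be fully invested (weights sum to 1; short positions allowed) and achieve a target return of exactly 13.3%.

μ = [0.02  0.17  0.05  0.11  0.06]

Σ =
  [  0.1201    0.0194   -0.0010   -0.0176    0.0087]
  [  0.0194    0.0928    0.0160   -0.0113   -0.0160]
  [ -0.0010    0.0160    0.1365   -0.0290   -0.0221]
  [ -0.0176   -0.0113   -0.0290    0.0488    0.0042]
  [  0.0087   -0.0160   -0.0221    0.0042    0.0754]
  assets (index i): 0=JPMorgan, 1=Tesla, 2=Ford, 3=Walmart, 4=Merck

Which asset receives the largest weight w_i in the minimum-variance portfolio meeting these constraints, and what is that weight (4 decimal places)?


Walmart (0.4405)

u=Σ⁻¹μ = [0.2024  2.2544  1.0361  3.3471  1.3680]
v=Σ⁻¹𝟙 = [10.2327  13.1906  16.2276  35.3595  17.6677]
a=μᵀu=0.889362  b=𝟙ᵀu=8.208051  c=𝟙ᵀv=92.678164  D=ac−b²=15.052374
λ₁=(c·0.133−b)/D = (92.678164·0.133−8.208051)/15.052374 = 0.273588
λ₂=(a−b·0.133)/D = (0.889362−8.208051·0.133)/15.052374 = -0.013440
w* = 0.273588·u + -0.013440·v:
  w_0 = 0.273588·0.2024 + -0.013440·10.2327 = -0.0822  (JPMorgan)
  w_1 = 0.273588·2.2544 + -0.013440·13.1906 = 0.4395  (Tesla)
  w_2 = 0.273588·1.0361 + -0.013440·16.2276 = 0.0654  (Ford)
  w_3 = 0.273588·3.3471 + -0.013440·35.3595 = 0.4405  (Walmart)
  w_4 = 0.273588·1.3680 + -0.013440·17.6677 = 0.1368  (Merck)
Σw_i=1.0000  μᵀw=0.1330
σ²=wᵀΣw=λ₁·μ_p+λ₂ = 0.273588·0.133 + -0.013440 = 0.022947 ≈ 0.0229


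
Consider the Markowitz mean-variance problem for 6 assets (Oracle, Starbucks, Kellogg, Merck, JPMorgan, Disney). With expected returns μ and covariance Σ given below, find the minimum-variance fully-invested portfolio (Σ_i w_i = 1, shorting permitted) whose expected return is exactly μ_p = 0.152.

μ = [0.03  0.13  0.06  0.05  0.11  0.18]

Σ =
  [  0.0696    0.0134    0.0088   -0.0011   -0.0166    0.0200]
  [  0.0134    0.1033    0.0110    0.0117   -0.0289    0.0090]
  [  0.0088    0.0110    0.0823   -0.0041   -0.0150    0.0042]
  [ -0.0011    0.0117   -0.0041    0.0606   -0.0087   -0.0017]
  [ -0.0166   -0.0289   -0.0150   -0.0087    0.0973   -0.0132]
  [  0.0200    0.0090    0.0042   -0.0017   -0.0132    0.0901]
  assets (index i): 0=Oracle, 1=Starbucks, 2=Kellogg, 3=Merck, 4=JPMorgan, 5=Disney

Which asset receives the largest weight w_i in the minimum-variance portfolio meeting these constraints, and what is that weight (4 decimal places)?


p=Σ⁻¹μ = [-0.0682  1.4573  0.8551  0.9564  2.0604  2.1474]
q=Σ⁻¹𝟙 = [13.1763  9.1972  13.6783  19.1028  20.4266  9.9707]
a=μᵀp=0.899701  b=𝟙ᵀp=7.408398  c=𝟙ᵀq=85.551768  D=ac−b²=22.086685
λ₁=(c·0.152−b)/D = (85.551768·0.152−7.408398)/22.086685 = 0.253341
λ₂=(a−b·0.152)/D = (0.899701−7.408398·0.152)/22.086685 = -0.010249
w* = 0.253341·p + -0.010249·q:
  w_0 = 0.253341·-0.0682 + -0.010249·13.1763 = -0.1523  (Oracle)
  w_1 = 0.253341·1.4573 + -0.010249·9.1972 = 0.2749  (Starbucks)
  w_2 = 0.253341·0.8551 + -0.010249·13.6783 = 0.0764  (Kellogg)
  w_3 = 0.253341·0.9564 + -0.010249·19.1028 = 0.0465  (Merck)
  w_4 = 0.253341·2.0604 + -0.010249·20.4266 = 0.3126  (JPMorgan)
  w_5 = 0.253341·2.1474 + -0.010249·9.9707 = 0.4418  (Disney)
Σw_i=1.0000  μᵀw=0.1520
σ²=wᵀΣw=λ₁·μ_p+λ₂ = 0.253341·0.152 + -0.010249 = 0.028258 ≈ 0.0283

Disney (0.4418)


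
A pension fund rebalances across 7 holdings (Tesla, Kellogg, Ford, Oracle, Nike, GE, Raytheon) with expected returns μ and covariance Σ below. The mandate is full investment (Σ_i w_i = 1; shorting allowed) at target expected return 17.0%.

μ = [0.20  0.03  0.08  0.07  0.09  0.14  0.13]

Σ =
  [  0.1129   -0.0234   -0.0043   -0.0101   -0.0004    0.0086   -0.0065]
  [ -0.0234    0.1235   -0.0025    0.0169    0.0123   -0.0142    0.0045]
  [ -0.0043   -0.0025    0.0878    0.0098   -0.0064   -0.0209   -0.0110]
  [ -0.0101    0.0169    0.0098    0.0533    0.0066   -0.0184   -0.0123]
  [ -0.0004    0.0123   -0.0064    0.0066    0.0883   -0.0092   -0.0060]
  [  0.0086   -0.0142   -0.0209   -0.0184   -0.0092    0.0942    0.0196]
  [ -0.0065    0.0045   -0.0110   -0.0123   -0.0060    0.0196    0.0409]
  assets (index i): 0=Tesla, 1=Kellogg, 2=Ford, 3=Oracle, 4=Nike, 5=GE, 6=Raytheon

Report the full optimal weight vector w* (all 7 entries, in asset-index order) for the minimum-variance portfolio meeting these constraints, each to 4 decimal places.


0.4279  -0.1732  0.0293  0.0765  0.0521  0.0864  0.5009

u=Σ⁻¹μ = [2.2614  0.2146  1.7119  2.6815  1.3662  1.4580  4.2828]
v=Σ⁻¹𝟙 = [14.2791  6.4238  17.7952  27.1478  13.5190  13.6980  34.3815]
a=μᵀu=1.667228  b=𝟙ᵀu=13.976522  c=𝟙ᵀv=127.244327  D=ac−b²=16.802150
λ₁=(c·0.170−b)/D = (127.244327·0.170−13.976522)/16.802150 = 0.455597
λ₂=(a−b·0.170)/D = (1.667228−13.976522·0.170)/16.802150 = -0.042184
w* = 0.455597·u + -0.042184·v:
  w_0 = 0.455597·2.2614 + -0.042184·14.2791 = 0.4279  (Tesla)
  w_1 = 0.455597·0.2146 + -0.042184·6.4238 = -0.1732  (Kellogg)
  w_2 = 0.455597·1.7119 + -0.042184·17.7952 = 0.0293  (Ford)
  w_3 = 0.455597·2.6815 + -0.042184·27.1478 = 0.0765  (Oracle)
  w_4 = 0.455597·1.3662 + -0.042184·13.5190 = 0.0521  (Nike)
  w_5 = 0.455597·1.4580 + -0.042184·13.6980 = 0.0864  (GE)
  w_6 = 0.455597·4.2828 + -0.042184·34.3815 = 0.5009  (Raytheon)
Σw_i=1.0000  μᵀw=0.1700
σ²=wᵀΣw=λ₁·μ_p+λ₂ = 0.455597·0.170 + -0.042184 = 0.035268 ≈ 0.0353


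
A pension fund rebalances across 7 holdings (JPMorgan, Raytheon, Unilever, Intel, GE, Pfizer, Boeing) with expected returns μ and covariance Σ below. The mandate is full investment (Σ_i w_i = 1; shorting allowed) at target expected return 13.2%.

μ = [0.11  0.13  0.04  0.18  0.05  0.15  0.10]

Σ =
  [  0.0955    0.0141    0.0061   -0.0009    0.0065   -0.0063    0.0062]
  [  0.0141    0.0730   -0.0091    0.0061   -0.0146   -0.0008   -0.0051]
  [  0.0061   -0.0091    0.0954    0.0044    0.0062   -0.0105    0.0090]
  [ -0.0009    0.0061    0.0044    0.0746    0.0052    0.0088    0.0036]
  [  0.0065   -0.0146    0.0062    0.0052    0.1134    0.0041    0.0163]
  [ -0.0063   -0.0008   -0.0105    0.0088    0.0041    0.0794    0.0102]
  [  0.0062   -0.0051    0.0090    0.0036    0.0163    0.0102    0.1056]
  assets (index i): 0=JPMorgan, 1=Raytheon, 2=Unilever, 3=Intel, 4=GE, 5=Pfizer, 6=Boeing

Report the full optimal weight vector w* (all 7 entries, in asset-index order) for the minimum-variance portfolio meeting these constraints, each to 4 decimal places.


0.1209  0.2087  0.0724  0.2512  0.0445  0.2201  0.0823

u=Σ⁻¹μ = [0.9478  1.6242  0.5305  2.0029  0.3204  1.7302  0.6397]
v=Σ⁻¹𝟙 = [7.5164  15.0337  11.3124  9.2641  7.9570  12.6265  6.0267]
a=μᵀu=1.036669  b=𝟙ᵀu=7.795700  c=𝟙ᵀv=69.736669  D=ac−b²=11.520936
λ₁=(c·0.132−b)/D = (69.736669·0.132−7.795700)/11.520936 = 0.122346
λ₂=(a−b·0.132)/D = (1.036669−7.795700·0.132)/11.520936 = 0.000663
w* = 0.122346·u + 0.000663·v:
  w_0 = 0.122346·0.9478 + 0.000663·7.5164 = 0.1209  (JPMorgan)
  w_1 = 0.122346·1.6242 + 0.000663·15.0337 = 0.2087  (Raytheon)
  w_2 = 0.122346·0.5305 + 0.000663·11.3124 = 0.0724  (Unilever)
  w_3 = 0.122346·2.0029 + 0.000663·9.2641 = 0.2512  (Intel)
  w_4 = 0.122346·0.3204 + 0.000663·7.9570 = 0.0445  (GE)
  w_5 = 0.122346·1.7302 + 0.000663·12.6265 = 0.2201  (Pfizer)
  w_6 = 0.122346·0.6397 + 0.000663·6.0267 = 0.0823  (Boeing)
Σw_i=1.0000  μᵀw=0.1320
σ²=wᵀΣw=λ₁·μ_p+λ₂ = 0.122346·0.132 + 0.000663 = 0.016813 ≈ 0.0168


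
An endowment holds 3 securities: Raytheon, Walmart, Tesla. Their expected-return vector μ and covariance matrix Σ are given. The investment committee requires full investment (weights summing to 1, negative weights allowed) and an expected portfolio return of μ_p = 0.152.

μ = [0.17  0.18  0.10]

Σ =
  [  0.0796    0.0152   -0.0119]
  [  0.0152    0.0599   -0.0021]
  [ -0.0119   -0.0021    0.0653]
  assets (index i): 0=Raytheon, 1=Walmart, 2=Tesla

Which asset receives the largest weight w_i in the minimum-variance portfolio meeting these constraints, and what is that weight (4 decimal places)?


p=Σ⁻¹μ = [1.9366  2.5825  1.9674]
q=Σ⁻¹𝟙 = [12.5624  14.1398  18.0580]
a=μᵀp=0.990825  b=𝟙ᵀp=6.486564  c=𝟙ᵀq=44.760145  D=ac−b²=2.273968
λ₁=(c·0.152−b)/D = (44.760145·0.152−6.486564)/2.273968 = 0.139394
λ₂=(a−b·0.152)/D = (0.990825−6.486564·0.152)/2.273968 = 0.002141
w* = 0.139394·p + 0.002141·q:
  w_0 = 0.139394·1.9366 + 0.002141·12.5624 = 0.2968  (Raytheon)
  w_1 = 0.139394·2.5825 + 0.002141·14.1398 = 0.3903  (Walmart)
  w_2 = 0.139394·1.9674 + 0.002141·18.0580 = 0.3129  (Tesla)
Σw_i=1.0000  μᵀw=0.1520
σ²=wᵀΣw=λ₁·μ_p+λ₂ = 0.139394·0.152 + 0.002141 = 0.023328 ≈ 0.0233

Walmart (0.3903)


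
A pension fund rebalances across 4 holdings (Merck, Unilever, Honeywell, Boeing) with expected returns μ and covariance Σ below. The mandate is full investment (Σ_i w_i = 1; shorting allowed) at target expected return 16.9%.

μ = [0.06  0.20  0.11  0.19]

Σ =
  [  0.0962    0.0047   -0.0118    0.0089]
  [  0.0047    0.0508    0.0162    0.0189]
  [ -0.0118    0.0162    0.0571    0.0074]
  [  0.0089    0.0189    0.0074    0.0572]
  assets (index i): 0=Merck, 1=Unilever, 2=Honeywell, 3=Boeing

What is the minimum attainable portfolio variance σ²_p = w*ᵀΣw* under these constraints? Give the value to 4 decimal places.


0.0260

u=Σ⁻¹μ = [0.3969  2.7761  0.9329  2.2219]
v=Σ⁻¹𝟙 = [10.8575  9.7784  15.6164  10.5419]
a=μᵀu=1.103828  b=𝟙ᵀu=6.327892  c=𝟙ᵀv=46.794215  D=ac−b²=11.610524
λ₁=(c·0.169−b)/D = (46.794215·0.169−6.327892)/11.610524 = 0.136112
λ₂=(a−b·0.169)/D = (1.103828−6.327892·0.169)/11.610524 = 0.002964
w* = 0.136112·u + 0.002964·v:
  w_0 = 0.136112·0.3969 + 0.002964·10.8575 = 0.0862  (Merck)
  w_1 = 0.136112·2.7761 + 0.002964·9.7784 = 0.4068  (Unilever)
  w_2 = 0.136112·0.9329 + 0.002964·15.6164 = 0.1733  (Honeywell)
  w_3 = 0.136112·2.2219 + 0.002964·10.5419 = 0.3337  (Boeing)
Σw_i=1.0000  μᵀw=0.1690
σ²=wᵀΣw=λ₁·μ_p+λ₂ = 0.136112·0.169 + 0.002964 = 0.025967 ≈ 0.0260


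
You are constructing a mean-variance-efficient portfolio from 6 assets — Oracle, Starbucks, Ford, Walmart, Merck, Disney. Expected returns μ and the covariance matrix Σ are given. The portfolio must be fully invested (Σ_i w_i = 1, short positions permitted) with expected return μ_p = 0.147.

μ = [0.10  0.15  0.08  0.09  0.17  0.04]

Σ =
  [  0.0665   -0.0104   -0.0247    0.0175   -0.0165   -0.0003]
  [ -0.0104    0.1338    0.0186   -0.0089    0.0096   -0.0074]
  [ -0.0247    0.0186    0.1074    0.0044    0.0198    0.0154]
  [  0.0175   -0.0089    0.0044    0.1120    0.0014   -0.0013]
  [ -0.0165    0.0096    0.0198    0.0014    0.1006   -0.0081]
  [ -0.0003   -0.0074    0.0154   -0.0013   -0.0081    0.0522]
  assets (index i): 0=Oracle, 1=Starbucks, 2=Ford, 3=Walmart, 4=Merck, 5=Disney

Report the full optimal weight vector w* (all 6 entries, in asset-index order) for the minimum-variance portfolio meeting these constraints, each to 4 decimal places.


p=Σ⁻¹μ = [2.2265  1.1797  0.5187  0.5178  1.9221  1.1044]
q=Σ⁻¹𝟙 = [20.6078  8.7445  6.9940  6.2090  12.6795  20.5740]
a=μᵀp=0.858638  b=𝟙ᵀp=7.469264  c=𝟙ᵀq=75.808794  D=ac−b²=9.302382
λ₁=(c·0.147−b)/D = (75.808794·0.147−7.469264)/9.302382 = 0.395020
λ₂=(a−b·0.147)/D = (0.858638−7.469264·0.147)/9.302382 = -0.025729
w* = 0.395020·p + -0.025729·q:
  w_0 = 0.395020·2.2265 + -0.025729·20.6078 = 0.3493  (Oracle)
  w_1 = 0.395020·1.1797 + -0.025729·8.7445 = 0.2410  (Starbucks)
  w_2 = 0.395020·0.5187 + -0.025729·6.9940 = 0.0250  (Ford)
  w_3 = 0.395020·0.5178 + -0.025729·6.2090 = 0.0448  (Walmart)
  w_4 = 0.395020·1.9221 + -0.025729·12.6795 = 0.4330  (Merck)
  w_5 = 0.395020·1.1044 + -0.025729·20.5740 = -0.0931  (Disney)
Σw_i=1.0000  μᵀw=0.1470
σ²=wᵀΣw=λ₁·μ_p+λ₂ = 0.395020·0.147 + -0.025729 = 0.032339 ≈ 0.0323

0.3493  0.2410  0.0250  0.0448  0.4330  -0.0931


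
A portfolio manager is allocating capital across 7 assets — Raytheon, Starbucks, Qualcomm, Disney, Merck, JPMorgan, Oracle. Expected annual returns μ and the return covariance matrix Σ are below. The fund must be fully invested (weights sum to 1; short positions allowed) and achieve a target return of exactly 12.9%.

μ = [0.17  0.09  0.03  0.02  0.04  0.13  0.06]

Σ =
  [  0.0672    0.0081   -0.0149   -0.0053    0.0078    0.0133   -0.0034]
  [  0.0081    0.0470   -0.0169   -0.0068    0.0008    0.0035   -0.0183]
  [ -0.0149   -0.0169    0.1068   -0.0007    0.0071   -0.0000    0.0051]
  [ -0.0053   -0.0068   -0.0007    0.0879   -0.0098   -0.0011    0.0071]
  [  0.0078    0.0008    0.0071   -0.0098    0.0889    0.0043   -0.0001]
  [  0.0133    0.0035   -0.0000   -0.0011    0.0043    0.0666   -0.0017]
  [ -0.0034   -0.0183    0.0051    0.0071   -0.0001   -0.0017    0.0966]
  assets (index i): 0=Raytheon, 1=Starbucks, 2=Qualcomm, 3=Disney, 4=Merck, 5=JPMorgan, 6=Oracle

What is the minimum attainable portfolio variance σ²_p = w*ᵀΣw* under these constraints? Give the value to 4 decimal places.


0.0214

g=Σ⁻¹μ = [2.2552  2.2239  0.8900  0.4909  0.1481  1.4104  1.0637]
h=Σ⁻¹𝟙 = [13.0582  31.4178  14.8840  14.7153  9.7504  10.7551  15.0954]
a=μᵀg=0.873158  b=𝟙ᵀg=8.482209  c=𝟙ᵀh=109.676077  D=ac−b²=23.816657
λ₁=(c·0.129−b)/D = (109.676077·0.129−8.482209)/23.816657 = 0.237901
λ₂=(a−b·0.129)/D = (0.873158−8.482209·0.129)/23.816657 = -0.009281
w* = 0.237901·g + -0.009281·h:
  w_0 = 0.237901·2.2552 + -0.009281·13.0582 = 0.4153  (Raytheon)
  w_1 = 0.237901·2.2239 + -0.009281·31.4178 = 0.2375  (Starbucks)
  w_2 = 0.237901·0.8900 + -0.009281·14.8840 = 0.0736  (Qualcomm)
  w_3 = 0.237901·0.4909 + -0.009281·14.7153 = -0.0198  (Disney)
  w_4 = 0.237901·0.1481 + -0.009281·9.7504 = -0.0553  (Merck)
  w_5 = 0.237901·1.4104 + -0.009281·10.7551 = 0.2357  (JPMorgan)
  w_6 = 0.237901·1.0637 + -0.009281·15.0954 = 0.1130  (Oracle)
Σw_i=1.0000  μᵀw=0.1290
σ²=wᵀΣw=λ₁·μ_p+λ₂ = 0.237901·0.129 + -0.009281 = 0.021408 ≈ 0.0214


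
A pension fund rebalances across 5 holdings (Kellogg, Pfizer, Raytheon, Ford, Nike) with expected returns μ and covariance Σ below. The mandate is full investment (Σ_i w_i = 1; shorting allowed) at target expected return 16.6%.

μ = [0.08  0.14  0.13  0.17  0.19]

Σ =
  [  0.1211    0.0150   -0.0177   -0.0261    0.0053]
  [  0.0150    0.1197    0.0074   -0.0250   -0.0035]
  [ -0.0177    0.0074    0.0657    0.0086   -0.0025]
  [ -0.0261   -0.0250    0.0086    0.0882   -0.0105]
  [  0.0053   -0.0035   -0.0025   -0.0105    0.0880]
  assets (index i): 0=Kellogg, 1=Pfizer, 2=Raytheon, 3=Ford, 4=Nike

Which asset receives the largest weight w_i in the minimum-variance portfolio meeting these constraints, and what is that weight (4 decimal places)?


g=Σ⁻¹μ = [1.2433  1.5709  1.8588  2.8619  2.5410]
h=Σ⁻¹𝟙 = [12.5921  9.9609  15.6549  17.9791  13.5914]
a=μᵀg=1.530334  b=𝟙ᵀg=10.075830  c=𝟙ᵀh=69.778294  D=ac−b²=5.261764
λ₁=(c·0.166−b)/D = (69.778294·0.166−10.075830)/5.261764 = 0.286476
λ₂=(a−b·0.166)/D = (1.530334−10.075830·0.166)/5.261764 = -0.027035
w* = 0.286476·g + -0.027035·h:
  w_0 = 0.286476·1.2433 + -0.027035·12.5921 = 0.0157  (Kellogg)
  w_1 = 0.286476·1.5709 + -0.027035·9.9609 = 0.1807  (Pfizer)
  w_2 = 0.286476·1.8588 + -0.027035·15.6549 = 0.1093  (Raytheon)
  w_3 = 0.286476·2.8619 + -0.027035·17.9791 = 0.3338  (Ford)
  w_4 = 0.286476·2.5410 + -0.027035·13.5914 = 0.3605  (Nike)
Σw_i=1.0000  μᵀw=0.1660
σ²=wᵀΣw=λ₁·μ_p+λ₂ = 0.286476·0.166 + -0.027035 = 0.020520 ≈ 0.0205

Nike (0.3605)


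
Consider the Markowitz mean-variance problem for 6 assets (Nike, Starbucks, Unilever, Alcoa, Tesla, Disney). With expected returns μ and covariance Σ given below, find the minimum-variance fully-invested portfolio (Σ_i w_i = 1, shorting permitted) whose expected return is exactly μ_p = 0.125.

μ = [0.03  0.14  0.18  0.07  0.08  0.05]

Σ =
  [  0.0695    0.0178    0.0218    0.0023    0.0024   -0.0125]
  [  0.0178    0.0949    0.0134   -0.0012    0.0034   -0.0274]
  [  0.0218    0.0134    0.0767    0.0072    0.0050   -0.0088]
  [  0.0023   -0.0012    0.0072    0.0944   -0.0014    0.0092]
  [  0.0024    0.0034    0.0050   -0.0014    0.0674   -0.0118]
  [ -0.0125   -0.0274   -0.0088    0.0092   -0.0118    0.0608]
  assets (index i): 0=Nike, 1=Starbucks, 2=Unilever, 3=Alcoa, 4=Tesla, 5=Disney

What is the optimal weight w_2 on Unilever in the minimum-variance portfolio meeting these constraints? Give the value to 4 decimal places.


u=Σ⁻¹μ = [-0.4261  1.7881  2.2668  0.4205  1.3131  2.0599]
v=Σ⁻¹𝟙 = [12.3322  14.9600  8.4180  7.2471  18.3165  29.4012]
a=μᵀu=0.883051  b=𝟙ᵀu=7.422284  c=𝟙ᵀv=90.674997  D=ac−b²=24.980330
λ₁=(c·0.125−b)/D = (90.674997·0.125−7.422284)/24.980330 = 0.156607
λ₂=(a−b·0.125)/D = (0.883051−7.422284·0.125)/24.980330 = -0.001791
w* = 0.156607·u + -0.001791·v:
  w_0 = 0.156607·-0.4261 + -0.001791·12.3322 = -0.0888  (Nike)
  w_1 = 0.156607·1.7881 + -0.001791·14.9600 = 0.2532  (Starbucks)
  w_2 = 0.156607·2.2668 + -0.001791·8.4180 = 0.3399  (Unilever)
  w_3 = 0.156607·0.4205 + -0.001791·7.2471 = 0.0529  (Alcoa)
  w_4 = 0.156607·1.3131 + -0.001791·18.3165 = 0.1728  (Tesla)
  w_5 = 0.156607·2.0599 + -0.001791·29.4012 = 0.2699  (Disney)
Σw_i=1.0000  μᵀw=0.1250
σ²=wᵀΣw=λ₁·μ_p+λ₂ = 0.156607·0.125 + -0.001791 = 0.017785 ≈ 0.0178

0.3399


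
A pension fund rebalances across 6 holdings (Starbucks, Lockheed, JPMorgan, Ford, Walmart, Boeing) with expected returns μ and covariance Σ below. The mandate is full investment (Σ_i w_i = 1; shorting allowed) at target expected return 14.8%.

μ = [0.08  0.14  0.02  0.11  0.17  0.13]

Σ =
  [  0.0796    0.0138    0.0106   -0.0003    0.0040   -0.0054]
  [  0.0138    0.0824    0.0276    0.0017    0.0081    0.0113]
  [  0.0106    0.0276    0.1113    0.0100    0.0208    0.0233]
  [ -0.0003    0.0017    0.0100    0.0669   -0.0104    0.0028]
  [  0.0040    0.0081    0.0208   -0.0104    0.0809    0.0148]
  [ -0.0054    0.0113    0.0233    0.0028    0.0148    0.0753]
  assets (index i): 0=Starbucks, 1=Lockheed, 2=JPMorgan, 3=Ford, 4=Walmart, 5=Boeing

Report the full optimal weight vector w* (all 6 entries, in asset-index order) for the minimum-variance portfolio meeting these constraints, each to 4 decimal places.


0.1375  0.2055  -0.1499  0.2978  0.3071  0.2021

x=Σ⁻¹μ = [0.8959  1.4863  -1.1712  2.0708  2.2163  1.4174]
y=Σ⁻¹𝟙 = [11.4264  7.2580  0.4561  16.0616  11.1735  10.0760]
a=μᵀx=1.045145  b=𝟙ᵀx=6.915490  c=𝟙ᵀy=56.451498  D=ac−b²=11.175998
λ₁=(c·0.148−b)/D = (56.451498·0.148−6.915490)/11.175998 = 0.128788
λ₂=(a−b·0.148)/D = (1.045145−6.915490·0.148)/11.175998 = 0.001937
w* = 0.128788·x + 0.001937·y:
  w_0 = 0.128788·0.8959 + 0.001937·11.4264 = 0.1375  (Starbucks)
  w_1 = 0.128788·1.4863 + 0.001937·7.2580 = 0.2055  (Lockheed)
  w_2 = 0.128788·-1.1712 + 0.001937·0.4561 = -0.1499  (JPMorgan)
  w_3 = 0.128788·2.0708 + 0.001937·16.0616 = 0.2978  (Ford)
  w_4 = 0.128788·2.2163 + 0.001937·11.1735 = 0.3071  (Walmart)
  w_5 = 0.128788·1.4174 + 0.001937·10.0760 = 0.2021  (Boeing)
Σw_i=1.0000  μᵀw=0.1480
σ²=wᵀΣw=λ₁·μ_p+λ₂ = 0.128788·0.148 + 0.001937 = 0.020998 ≈ 0.0210


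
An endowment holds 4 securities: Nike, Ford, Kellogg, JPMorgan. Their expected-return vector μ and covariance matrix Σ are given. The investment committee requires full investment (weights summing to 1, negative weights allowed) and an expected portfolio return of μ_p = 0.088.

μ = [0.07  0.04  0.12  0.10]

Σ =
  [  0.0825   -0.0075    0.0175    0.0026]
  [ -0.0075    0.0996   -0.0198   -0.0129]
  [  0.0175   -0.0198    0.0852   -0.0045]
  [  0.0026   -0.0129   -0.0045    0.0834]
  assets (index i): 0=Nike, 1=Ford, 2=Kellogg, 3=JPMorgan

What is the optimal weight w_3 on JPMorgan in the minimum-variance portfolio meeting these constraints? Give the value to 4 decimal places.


0.3001

p=Σ⁻¹μ = [0.5526  0.9420  1.5885  1.4132]
q=Σ⁻¹𝟙 = [10.0828  15.5148  14.0552  14.8342]
a=μᵀp=0.408311  b=𝟙ᵀp=4.496425  c=𝟙ᵀq=54.486921  D=ac−b²=2.029768
λ₁=(c·0.088−b)/D = (54.486921·0.088−4.496425)/2.029768 = 0.147024
λ₂=(a−b·0.088)/D = (0.408311−4.496425·0.088)/2.029768 = 0.006220
w* = 0.147024·p + 0.006220·q:
  w_0 = 0.147024·0.5526 + 0.006220·10.0828 = 0.1440  (Nike)
  w_1 = 0.147024·0.9420 + 0.006220·15.5148 = 0.2350  (Ford)
  w_2 = 0.147024·1.5885 + 0.006220·14.0552 = 0.3210  (Kellogg)
  w_3 = 0.147024·1.4132 + 0.006220·14.8342 = 0.3001  (JPMorgan)
Σw_i=1.0000  μᵀw=0.0880
σ²=wᵀΣw=λ₁·μ_p+λ₂ = 0.147024·0.088 + 0.006220 = 0.019158 ≈ 0.0192


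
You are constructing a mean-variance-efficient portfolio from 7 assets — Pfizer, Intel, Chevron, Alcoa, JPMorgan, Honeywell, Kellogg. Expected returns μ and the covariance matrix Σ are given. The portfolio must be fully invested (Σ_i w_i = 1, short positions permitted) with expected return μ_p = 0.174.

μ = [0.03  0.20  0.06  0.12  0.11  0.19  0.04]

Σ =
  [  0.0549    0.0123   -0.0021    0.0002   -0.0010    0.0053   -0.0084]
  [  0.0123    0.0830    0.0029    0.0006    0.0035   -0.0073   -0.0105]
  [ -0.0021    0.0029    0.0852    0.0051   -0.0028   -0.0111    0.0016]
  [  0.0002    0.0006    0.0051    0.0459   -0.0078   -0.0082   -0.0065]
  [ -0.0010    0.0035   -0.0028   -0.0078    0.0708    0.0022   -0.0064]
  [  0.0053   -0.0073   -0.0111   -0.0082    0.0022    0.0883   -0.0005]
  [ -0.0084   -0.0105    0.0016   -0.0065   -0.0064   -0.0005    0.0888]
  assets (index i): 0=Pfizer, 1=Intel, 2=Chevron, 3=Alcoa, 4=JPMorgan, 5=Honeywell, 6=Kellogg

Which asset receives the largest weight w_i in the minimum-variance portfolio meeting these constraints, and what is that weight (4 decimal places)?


Intel (0.3205)

g=Σ⁻¹μ = [-0.0935  2.6803  0.8026  3.4608  1.8507  2.7616  1.1463]
h=Σ⁻¹𝟙 = [17.5620  11.5756  12.3103  28.5234  18.5504  15.0616  17.5791]
a=μᵀg=1.770836  b=𝟙ᵀg=12.608818  c=𝟙ᵀh=121.162427  D=ac−b²=55.576528
λ₁=(c·0.174−b)/D = (121.162427·0.174−12.608818)/55.576528 = 0.152464
λ₂=(a−b·0.174)/D = (1.770836−12.608818·0.174)/55.576528 = -0.007613
w* = 0.152464·g + -0.007613·h:
  w_0 = 0.152464·-0.0935 + -0.007613·17.5620 = -0.1479  (Pfizer)
  w_1 = 0.152464·2.6803 + -0.007613·11.5756 = 0.3205  (Intel)
  w_2 = 0.152464·0.8026 + -0.007613·12.3103 = 0.0287  (Chevron)
  w_3 = 0.152464·3.4608 + -0.007613·28.5234 = 0.3105  (Alcoa)
  w_4 = 0.152464·1.8507 + -0.007613·18.5504 = 0.1409  (JPMorgan)
  w_5 = 0.152464·2.7616 + -0.007613·15.0616 = 0.3064  (Honeywell)
  w_6 = 0.152464·1.1463 + -0.007613·17.5791 = 0.0409  (Kellogg)
Σw_i=1.0000  μᵀw=0.1740
σ²=wᵀΣw=λ₁·μ_p+λ₂ = 0.152464·0.174 + -0.007613 = 0.018916 ≈ 0.0189


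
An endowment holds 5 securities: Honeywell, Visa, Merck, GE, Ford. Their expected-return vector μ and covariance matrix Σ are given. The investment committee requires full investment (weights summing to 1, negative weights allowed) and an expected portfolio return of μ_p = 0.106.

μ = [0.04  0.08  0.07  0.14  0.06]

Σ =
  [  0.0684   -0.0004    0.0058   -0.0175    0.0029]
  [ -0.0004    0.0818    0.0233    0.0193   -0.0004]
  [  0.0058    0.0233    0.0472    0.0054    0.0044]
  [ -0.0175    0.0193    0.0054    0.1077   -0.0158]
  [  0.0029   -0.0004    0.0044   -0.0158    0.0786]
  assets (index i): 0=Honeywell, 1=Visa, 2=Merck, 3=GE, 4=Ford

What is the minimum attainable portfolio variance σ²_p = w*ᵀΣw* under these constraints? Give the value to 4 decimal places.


x=Σ⁻¹μ = [0.8412  0.3744  0.9361  1.4658  0.9765]
y=Σ⁻¹𝟙 = [16.0265  5.5588  13.7826  12.2334  13.8472]
a=μᵀx=0.392934  b=𝟙ᵀx=4.594056  c=𝟙ᵀy=61.448519  D=ac−b²=3.039838
λ₁=(c·0.106−b)/D = (61.448519·0.106−4.594056)/3.039838 = 0.631444
λ₂=(a−b·0.106)/D = (0.392934−4.594056·0.106)/3.039838 = -0.030935
w* = 0.631444·x + -0.030935·y:
  w_0 = 0.631444·0.8412 + -0.030935·16.0265 = 0.0354  (Honeywell)
  w_1 = 0.631444·0.3744 + -0.030935·5.5588 = 0.0644  (Visa)
  w_2 = 0.631444·0.9361 + -0.030935·13.7826 = 0.1648  (Merck)
  w_3 = 0.631444·1.4658 + -0.030935·12.2334 = 0.5471  (GE)
  w_4 = 0.631444·0.9765 + -0.030935·13.8472 = 0.1882  (Ford)
Σw_i=1.0000  μᵀw=0.1060
σ²=wᵀΣw=λ₁·μ_p+λ₂ = 0.631444·0.106 + -0.030935 = 0.035998 ≈ 0.0360

0.0360


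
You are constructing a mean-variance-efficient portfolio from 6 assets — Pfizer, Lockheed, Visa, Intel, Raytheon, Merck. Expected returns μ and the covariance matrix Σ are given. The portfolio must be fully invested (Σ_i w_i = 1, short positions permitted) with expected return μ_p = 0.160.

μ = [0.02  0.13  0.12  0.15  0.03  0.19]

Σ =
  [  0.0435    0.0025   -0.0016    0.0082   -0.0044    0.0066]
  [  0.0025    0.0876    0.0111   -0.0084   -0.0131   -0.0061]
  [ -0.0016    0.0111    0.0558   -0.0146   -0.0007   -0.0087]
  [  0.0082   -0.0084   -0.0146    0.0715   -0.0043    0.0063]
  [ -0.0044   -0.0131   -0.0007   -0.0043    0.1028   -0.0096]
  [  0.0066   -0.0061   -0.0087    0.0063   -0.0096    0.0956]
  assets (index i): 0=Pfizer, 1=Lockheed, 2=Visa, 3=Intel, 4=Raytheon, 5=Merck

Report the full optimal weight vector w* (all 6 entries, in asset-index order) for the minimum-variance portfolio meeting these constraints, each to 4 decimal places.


-0.1419  0.1830  0.3130  0.3191  0.0529  0.2739

g=Σ⁻¹μ = [-0.3136  1.6760  2.8998  2.7724  0.8408  2.2817]
h=Σ⁻¹𝟙 = [19.3429  12.6628  22.6665  17.6580  14.2069  12.2586]
a=μᵀg=1.434190  b=𝟙ᵀg=10.157041  c=𝟙ᵀh=98.795732  D=ac−b²=38.526409
λ₁=(c·0.160−b)/D = (98.795732·0.160−10.157041)/38.526409 = 0.146660
λ₂=(a−b·0.160)/D = (1.434190−10.157041·0.160)/38.526409 = -0.004956
w* = 0.146660·g + -0.004956·h:
  w_0 = 0.146660·-0.3136 + -0.004956·19.3429 = -0.1419  (Pfizer)
  w_1 = 0.146660·1.6760 + -0.004956·12.6628 = 0.1830  (Lockheed)
  w_2 = 0.146660·2.8998 + -0.004956·22.6665 = 0.3130  (Visa)
  w_3 = 0.146660·2.7724 + -0.004956·17.6580 = 0.3191  (Intel)
  w_4 = 0.146660·0.8408 + -0.004956·14.2069 = 0.0529  (Raytheon)
  w_5 = 0.146660·2.2817 + -0.004956·12.2586 = 0.2739  (Merck)
Σw_i=1.0000  μᵀw=0.1600
σ²=wᵀΣw=λ₁·μ_p+λ₂ = 0.146660·0.160 + -0.004956 = 0.018510 ≈ 0.0185


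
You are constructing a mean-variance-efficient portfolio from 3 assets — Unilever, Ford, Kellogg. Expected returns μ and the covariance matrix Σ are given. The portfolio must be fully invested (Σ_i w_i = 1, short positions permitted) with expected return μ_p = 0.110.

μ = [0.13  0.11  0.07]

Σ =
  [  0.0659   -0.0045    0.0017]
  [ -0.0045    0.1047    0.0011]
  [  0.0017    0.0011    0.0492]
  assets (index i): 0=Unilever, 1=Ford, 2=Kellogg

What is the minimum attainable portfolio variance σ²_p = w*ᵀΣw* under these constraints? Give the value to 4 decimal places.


0.0255

u=Σ⁻¹μ = [2.0151  1.1233  1.3280]
v=Σ⁻¹𝟙 = [15.3529  10.0053  19.5710]
a=μᵀu=0.478489  b=𝟙ᵀu=4.466431  c=𝟙ᵀv=44.929225  D=ac−b²=1.549141
λ₁=(c·0.110−b)/D = (44.929225·0.110−4.466431)/1.549141 = 0.307127
λ₂=(a−b·0.110)/D = (0.478489−4.466431·0.110)/1.549141 = -0.008274
w* = 0.307127·u + -0.008274·v:
  w_0 = 0.307127·2.0151 + -0.008274·15.3529 = 0.4919  (Unilever)
  w_1 = 0.307127·1.1233 + -0.008274·10.0053 = 0.2622  (Ford)
  w_2 = 0.307127·1.3280 + -0.008274·19.5710 = 0.2459  (Kellogg)
Σw_i=1.0000  μᵀw=0.1100
σ²=wᵀΣw=λ₁·μ_p+λ₂ = 0.307127·0.110 + -0.008274 = 0.025510 ≈ 0.0255


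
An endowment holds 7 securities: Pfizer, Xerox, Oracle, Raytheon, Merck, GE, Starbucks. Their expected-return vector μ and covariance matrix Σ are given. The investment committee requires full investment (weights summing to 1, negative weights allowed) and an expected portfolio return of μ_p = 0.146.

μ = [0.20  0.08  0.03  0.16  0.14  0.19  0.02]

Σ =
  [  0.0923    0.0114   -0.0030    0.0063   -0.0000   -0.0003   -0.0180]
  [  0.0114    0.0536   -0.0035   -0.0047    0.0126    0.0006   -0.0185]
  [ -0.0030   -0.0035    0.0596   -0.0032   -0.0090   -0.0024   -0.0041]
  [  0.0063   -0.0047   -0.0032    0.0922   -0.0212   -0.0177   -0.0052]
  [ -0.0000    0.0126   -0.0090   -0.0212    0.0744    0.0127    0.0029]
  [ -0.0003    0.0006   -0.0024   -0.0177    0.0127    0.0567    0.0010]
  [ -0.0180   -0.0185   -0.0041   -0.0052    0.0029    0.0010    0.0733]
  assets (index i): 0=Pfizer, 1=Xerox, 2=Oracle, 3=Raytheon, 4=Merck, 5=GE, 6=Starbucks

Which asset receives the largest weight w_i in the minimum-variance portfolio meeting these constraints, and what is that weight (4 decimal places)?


GE (0.2800)

u=Σ⁻¹μ = [2.1073  1.3355  1.3879  2.9743  1.9596  3.8736  1.2857]
v=Σ⁻¹𝟙 = [12.0852  24.6737  24.5669  20.7665  13.5130  21.4969  24.8571]
a=μᵀu=2.081886  b=𝟙ᵀu=14.923975  c=𝟙ᵀv=141.959392  D=ac−b²=72.818185
λ₁=(c·0.146−b)/D = (141.959392·0.146−14.923975)/72.818185 = 0.079679
λ₂=(a−b·0.146)/D = (2.081886−14.923975·0.146)/72.818185 = -0.001332
w* = 0.079679·u + -0.001332·v:
  w_0 = 0.079679·2.1073 + -0.001332·12.0852 = 0.1518  (Pfizer)
  w_1 = 0.079679·1.3355 + -0.001332·24.6737 = 0.0735  (Xerox)
  w_2 = 0.079679·1.3879 + -0.001332·24.5669 = 0.0779  (Oracle)
  w_3 = 0.079679·2.9743 + -0.001332·20.7665 = 0.2093  (Raytheon)
  w_4 = 0.079679·1.9596 + -0.001332·13.5130 = 0.1381  (Merck)
  w_5 = 0.079679·3.8736 + -0.001332·21.4969 = 0.2800  (GE)
  w_6 = 0.079679·1.2857 + -0.001332·24.8571 = 0.0693  (Starbucks)
Σw_i=1.0000  μᵀw=0.1460
σ²=wᵀΣw=λ₁·μ_p+λ₂ = 0.079679·0.146 + -0.001332 = 0.010301 ≈ 0.0103


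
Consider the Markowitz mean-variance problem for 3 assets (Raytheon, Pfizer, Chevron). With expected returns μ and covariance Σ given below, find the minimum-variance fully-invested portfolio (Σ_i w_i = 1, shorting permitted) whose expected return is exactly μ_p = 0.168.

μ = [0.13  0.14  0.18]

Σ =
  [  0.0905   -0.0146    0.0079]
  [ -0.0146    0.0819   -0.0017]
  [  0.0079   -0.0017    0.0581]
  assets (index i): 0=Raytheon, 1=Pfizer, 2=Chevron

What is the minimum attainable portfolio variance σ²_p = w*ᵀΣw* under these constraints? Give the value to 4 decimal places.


0.0339

g=Σ⁻¹μ = [1.5077  2.0395  2.9528]
h=Σ⁻¹𝟙 = [12.0216  14.6853  16.0068]
a=μᵀg=1.013029  b=𝟙ᵀg=6.499969  c=𝟙ᵀh=42.713663  D=ac−b²=1.020595
λ₁=(c·0.168−b)/D = (42.713663·0.168−6.499969)/1.020595 = 0.662287
λ₂=(a−b·0.168)/D = (1.013029−6.499969·0.168)/1.020595 = -0.077372
w* = 0.662287·g + -0.077372·h:
  w_0 = 0.662287·1.5077 + -0.077372·12.0216 = 0.0684  (Raytheon)
  w_1 = 0.662287·2.0395 + -0.077372·14.6853 = 0.2145  (Pfizer)
  w_2 = 0.662287·2.9528 + -0.077372·16.0068 = 0.7171  (Chevron)
Σw_i=1.0000  μᵀw=0.1680
σ²=wᵀΣw=λ₁·μ_p+λ₂ = 0.662287·0.168 + -0.077372 = 0.033892 ≈ 0.0339


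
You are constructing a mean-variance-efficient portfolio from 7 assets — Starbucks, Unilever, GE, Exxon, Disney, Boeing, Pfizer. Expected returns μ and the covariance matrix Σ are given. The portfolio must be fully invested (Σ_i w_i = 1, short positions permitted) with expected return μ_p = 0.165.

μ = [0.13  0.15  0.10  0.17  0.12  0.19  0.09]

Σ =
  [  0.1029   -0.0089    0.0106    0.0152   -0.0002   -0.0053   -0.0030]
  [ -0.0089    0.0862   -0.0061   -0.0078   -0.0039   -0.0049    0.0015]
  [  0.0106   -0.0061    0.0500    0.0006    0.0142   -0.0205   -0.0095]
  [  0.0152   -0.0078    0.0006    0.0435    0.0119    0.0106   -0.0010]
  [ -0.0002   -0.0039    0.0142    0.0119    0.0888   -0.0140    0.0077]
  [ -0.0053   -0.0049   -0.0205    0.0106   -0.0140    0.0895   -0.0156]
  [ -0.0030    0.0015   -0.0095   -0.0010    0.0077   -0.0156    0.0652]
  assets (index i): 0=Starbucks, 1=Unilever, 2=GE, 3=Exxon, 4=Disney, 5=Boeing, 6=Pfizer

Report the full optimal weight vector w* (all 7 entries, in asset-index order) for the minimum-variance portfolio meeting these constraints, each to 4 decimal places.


g=Σ⁻¹μ = [0.9048  2.5557  3.7762  3.0202  0.7619  3.4110  2.6859]
h=Σ⁻¹𝟙 = [7.3745  17.3495  33.0937  16.2340  6.0981  23.5755  25.2691]
a=μᵀg=2.373269  b=𝟙ᵀg=17.115600  c=𝟙ᵀh=128.994413  D=ac−b²=13.194729
λ₁=(c·0.165−b)/D = (128.994413·0.165−17.115600)/13.194729 = 0.315920
λ₂=(a−b·0.165)/D = (2.373269−17.115600·0.165)/13.194729 = -0.034166
w* = 0.315920·g + -0.034166·h:
  w_0 = 0.315920·0.9048 + -0.034166·7.3745 = 0.0339  (Starbucks)
  w_1 = 0.315920·2.5557 + -0.034166·17.3495 = 0.2146  (Unilever)
  w_2 = 0.315920·3.7762 + -0.034166·33.0937 = 0.0623  (GE)
  w_3 = 0.315920·3.0202 + -0.034166·16.2340 = 0.3995  (Exxon)
  w_4 = 0.315920·0.7619 + -0.034166·6.0981 = 0.0324  (Disney)
  w_5 = 0.315920·3.4110 + -0.034166·23.5755 = 0.2721  (Boeing)
  w_6 = 0.315920·2.6859 + -0.034166·25.2691 = -0.0148  (Pfizer)
Σw_i=1.0000  μᵀw=0.1650
σ²=wᵀΣw=λ₁·μ_p+λ₂ = 0.315920·0.165 + -0.034166 = 0.017961 ≈ 0.0180

0.0339  0.2146  0.0623  0.3995  0.0324  0.2721  -0.0148


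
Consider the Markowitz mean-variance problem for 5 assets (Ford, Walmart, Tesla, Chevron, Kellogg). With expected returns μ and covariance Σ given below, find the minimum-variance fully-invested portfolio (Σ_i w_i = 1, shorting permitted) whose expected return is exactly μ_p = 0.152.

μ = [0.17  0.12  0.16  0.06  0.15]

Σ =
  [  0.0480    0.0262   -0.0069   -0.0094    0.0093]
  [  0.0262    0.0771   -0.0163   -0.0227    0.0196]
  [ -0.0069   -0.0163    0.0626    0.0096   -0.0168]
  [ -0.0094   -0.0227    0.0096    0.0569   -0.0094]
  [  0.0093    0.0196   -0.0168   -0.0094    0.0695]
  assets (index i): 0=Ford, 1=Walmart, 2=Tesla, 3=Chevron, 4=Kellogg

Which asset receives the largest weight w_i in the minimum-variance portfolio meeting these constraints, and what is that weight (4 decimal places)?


p=Σ⁻¹μ = [3.3397  1.0850  3.6009  1.8488  2.5259]
q=Σ⁻¹𝟙 = [17.6371  14.9621  22.3851  25.4329  16.6598]
a=μᵀp=1.763909  b=𝟙ᵀp=12.400333  c=𝟙ᵀq=97.077118  D=ac−b²=17.466942
λ₁=(c·0.152−b)/D = (97.077118·0.152−12.400333)/17.466942 = 0.134848
λ₂=(a−b·0.152)/D = (1.763909−12.400333·0.152)/17.466942 = -0.006924
w* = 0.134848·p + -0.006924·q:
  w_0 = 0.134848·3.3397 + -0.006924·17.6371 = 0.3282  (Ford)
  w_1 = 0.134848·1.0850 + -0.006924·14.9621 = 0.0427  (Walmart)
  w_2 = 0.134848·3.6009 + -0.006924·22.3851 = 0.3306  (Tesla)
  w_3 = 0.134848·1.8488 + -0.006924·25.4329 = 0.0732  (Chevron)
  w_4 = 0.134848·2.5259 + -0.006924·16.6598 = 0.2253  (Kellogg)
Σw_i=1.0000  μᵀw=0.1520
σ²=wᵀΣw=λ₁·μ_p+λ₂ = 0.134848·0.152 + -0.006924 = 0.013573 ≈ 0.0136

Tesla (0.3306)


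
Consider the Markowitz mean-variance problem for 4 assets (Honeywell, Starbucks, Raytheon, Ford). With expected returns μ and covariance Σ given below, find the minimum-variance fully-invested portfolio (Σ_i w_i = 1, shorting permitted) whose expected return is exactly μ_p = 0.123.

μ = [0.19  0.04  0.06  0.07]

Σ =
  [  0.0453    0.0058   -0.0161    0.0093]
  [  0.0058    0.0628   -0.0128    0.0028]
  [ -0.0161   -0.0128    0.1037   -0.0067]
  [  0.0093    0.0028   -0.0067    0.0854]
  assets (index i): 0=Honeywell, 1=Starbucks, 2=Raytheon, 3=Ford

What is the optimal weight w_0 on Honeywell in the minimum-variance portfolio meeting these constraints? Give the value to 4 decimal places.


u=Σ⁻¹μ = [4.5336  0.4785  1.3685  0.4176]
v=Σ⁻¹𝟙 = [23.6155  16.5626  15.9904  9.8494]
a=μᵀu=0.991877  b=𝟙ᵀu=6.798329  c=𝟙ᵀv=66.017812  D=ac−b²=19.264296
λ₁=(c·0.123−b)/D = (66.017812·0.123−6.798329)/19.264296 = 0.068617
λ₂=(a−b·0.123)/D = (0.991877−6.798329·0.123)/19.264296 = 0.008081
w* = 0.068617·u + 0.008081·v:
  w_0 = 0.068617·4.5336 + 0.008081·23.6155 = 0.5019  (Honeywell)
  w_1 = 0.068617·0.4785 + 0.008081·16.5626 = 0.1667  (Starbucks)
  w_2 = 0.068617·1.3685 + 0.008081·15.9904 = 0.2231  (Raytheon)
  w_3 = 0.068617·0.4176 + 0.008081·9.8494 = 0.1083  (Ford)
Σw_i=1.0000  μᵀw=0.1230
σ²=wᵀΣw=λ₁·μ_p+λ₂ = 0.068617·0.123 + 0.008081 = 0.016521 ≈ 0.0165

0.5019


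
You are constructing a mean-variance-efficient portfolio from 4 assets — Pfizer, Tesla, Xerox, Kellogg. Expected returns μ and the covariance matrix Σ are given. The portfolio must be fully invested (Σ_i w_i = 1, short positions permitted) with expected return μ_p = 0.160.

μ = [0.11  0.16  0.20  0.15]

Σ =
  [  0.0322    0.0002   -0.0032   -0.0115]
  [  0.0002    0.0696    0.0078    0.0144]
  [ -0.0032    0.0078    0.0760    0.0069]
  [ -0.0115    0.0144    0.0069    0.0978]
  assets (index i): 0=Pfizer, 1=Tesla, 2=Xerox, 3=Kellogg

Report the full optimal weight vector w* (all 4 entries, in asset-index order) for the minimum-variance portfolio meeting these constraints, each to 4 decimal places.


g=Σ⁻¹μ = [4.2278  1.6747  2.4917  1.6085]
h=Σ⁻¹𝟙 = [36.5645  10.3512  12.5351  12.1160]
a=μᵀg=1.472622  b=𝟙ᵀg=10.002696  c=𝟙ᵀh=71.566721  D=ac−b²=5.336786
λ₁=(c·0.160−b)/D = (71.566721·0.160−10.002696)/5.336786 = 0.271320
λ₂=(a−b·0.160)/D = (1.472622−10.002696·0.160)/5.336786 = -0.023949
w* = 0.271320·g + -0.023949·h:
  w_0 = 0.271320·4.2278 + -0.023949·36.5645 = 0.2714  (Pfizer)
  w_1 = 0.271320·1.6747 + -0.023949·10.3512 = 0.2065  (Tesla)
  w_2 = 0.271320·2.4917 + -0.023949·12.5351 = 0.3758  (Xerox)
  w_3 = 0.271320·1.6085 + -0.023949·12.1160 = 0.1463  (Kellogg)
Σw_i=1.0000  μᵀw=0.1600
σ²=wᵀΣw=λ₁·μ_p+λ₂ = 0.271320·0.160 + -0.023949 = 0.019462 ≈ 0.0195

0.2714  0.2065  0.3758  0.1463


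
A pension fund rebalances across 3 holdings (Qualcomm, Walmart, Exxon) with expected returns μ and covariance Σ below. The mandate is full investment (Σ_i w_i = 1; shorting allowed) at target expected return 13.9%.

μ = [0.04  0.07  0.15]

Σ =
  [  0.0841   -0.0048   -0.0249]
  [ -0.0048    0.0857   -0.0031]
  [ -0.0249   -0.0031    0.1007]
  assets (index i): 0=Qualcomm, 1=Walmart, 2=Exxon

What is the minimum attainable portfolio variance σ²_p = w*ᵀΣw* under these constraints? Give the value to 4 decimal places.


u=Σ⁻¹μ = [1.0562  0.9403  1.7797]
v=Σ⁻¹𝟙 = [16.9410  13.1428  14.5241]
a=μᵀu=0.375026  b=𝟙ᵀu=3.776246  c=𝟙ᵀv=44.607855  D=ac−b²=2.469071
λ₁=(c·0.139−b)/D = (44.607855·0.139−3.776246)/2.469071 = 0.981846
λ₂=(a−b·0.139)/D = (0.375026−3.776246·0.139)/2.469071 = -0.060700
w* = 0.981846·u + -0.060700·v:
  w_0 = 0.981846·1.0562 + -0.060700·16.9410 = 0.0087  (Qualcomm)
  w_1 = 0.981846·0.9403 + -0.060700·13.1428 = 0.1255  (Walmart)
  w_2 = 0.981846·1.7797 + -0.060700·14.5241 = 0.8658  (Exxon)
Σw_i=1.0000  μᵀw=0.1390
σ²=wᵀΣw=λ₁·μ_p+λ₂ = 0.981846·0.139 + -0.060700 = 0.075777 ≈ 0.0758

0.0758


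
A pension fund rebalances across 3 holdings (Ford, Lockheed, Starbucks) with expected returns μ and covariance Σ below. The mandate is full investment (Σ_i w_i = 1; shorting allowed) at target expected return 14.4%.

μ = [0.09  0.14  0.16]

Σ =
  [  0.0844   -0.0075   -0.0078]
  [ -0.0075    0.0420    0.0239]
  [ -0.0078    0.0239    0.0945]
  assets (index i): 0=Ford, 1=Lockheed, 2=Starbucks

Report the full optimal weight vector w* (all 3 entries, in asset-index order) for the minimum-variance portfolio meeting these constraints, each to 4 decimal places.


0.0597  0.5911  0.3492

u=Σ⁻¹μ = [1.4294  2.9880  1.0554]
v=Σ⁻¹𝟙 = [14.4426  22.9984  5.9576]
a=μᵀu=0.715833  b=𝟙ᵀu=5.472826  c=𝟙ᵀv=43.398612  D=ac−b²=1.114346
λ₁=(c·0.144−b)/D = (43.398612·0.144−5.472826)/1.114346 = 0.696888
λ₂=(a−b·0.144)/D = (0.715833−5.472826·0.144)/1.114346 = -0.064840
w* = 0.696888·u + -0.064840·v:
  w_0 = 0.696888·1.4294 + -0.064840·14.4426 = 0.0597  (Ford)
  w_1 = 0.696888·2.9880 + -0.064840·22.9984 = 0.5911  (Lockheed)
  w_2 = 0.696888·1.0554 + -0.064840·5.9576 = 0.3492  (Starbucks)
Σw_i=1.0000  μᵀw=0.1440
σ²=wᵀΣw=λ₁·μ_p+λ₂ = 0.696888·0.144 + -0.064840 = 0.035512 ≈ 0.0355
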